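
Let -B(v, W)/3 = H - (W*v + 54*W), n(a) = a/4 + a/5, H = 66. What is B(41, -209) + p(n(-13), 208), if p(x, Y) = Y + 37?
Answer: -59518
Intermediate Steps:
n(a) = 9*a/20 (n(a) = a*(1/4) + a*(1/5) = a/4 + a/5 = 9*a/20)
p(x, Y) = 37 + Y
B(v, W) = -198 + 162*W + 3*W*v (B(v, W) = -3*(66 - (W*v + 54*W)) = -3*(66 - (54*W + W*v)) = -3*(66 + (-54*W - W*v)) = -3*(66 - 54*W - W*v) = -198 + 162*W + 3*W*v)
B(41, -209) + p(n(-13), 208) = (-198 + 162*(-209) + 3*(-209)*41) + (37 + 208) = (-198 - 33858 - 25707) + 245 = -59763 + 245 = -59518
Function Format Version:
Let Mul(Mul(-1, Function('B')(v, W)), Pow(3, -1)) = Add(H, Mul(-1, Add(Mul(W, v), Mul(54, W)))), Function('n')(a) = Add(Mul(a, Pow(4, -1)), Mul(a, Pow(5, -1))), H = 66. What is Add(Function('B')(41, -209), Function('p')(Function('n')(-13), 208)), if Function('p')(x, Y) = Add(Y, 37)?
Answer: -59518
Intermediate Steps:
Function('n')(a) = Mul(Rational(9, 20), a) (Function('n')(a) = Add(Mul(a, Rational(1, 4)), Mul(a, Rational(1, 5))) = Add(Mul(Rational(1, 4), a), Mul(Rational(1, 5), a)) = Mul(Rational(9, 20), a))
Function('p')(x, Y) = Add(37, Y)
Function('B')(v, W) = Add(-198, Mul(162, W), Mul(3, W, v)) (Function('B')(v, W) = Mul(-3, Add(66, Mul(-1, Add(Mul(W, v), Mul(54, W))))) = Mul(-3, Add(66, Mul(-1, Add(Mul(54, W), Mul(W, v))))) = Mul(-3, Add(66, Add(Mul(-54, W), Mul(-1, W, v)))) = Mul(-3, Add(66, Mul(-54, W), Mul(-1, W, v))) = Add(-198, Mul(162, W), Mul(3, W, v)))
Add(Function('B')(41, -209), Function('p')(Function('n')(-13), 208)) = Add(Add(-198, Mul(162, -209), Mul(3, -209, 41)), Add(37, 208)) = Add(Add(-198, -33858, -25707), 245) = Add(-59763, 245) = -59518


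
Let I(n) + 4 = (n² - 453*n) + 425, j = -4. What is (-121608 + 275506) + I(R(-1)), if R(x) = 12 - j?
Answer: 147327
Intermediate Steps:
R(x) = 16 (R(x) = 12 - 1*(-4) = 12 + 4 = 16)
I(n) = 421 + n² - 453*n (I(n) = -4 + ((n² - 453*n) + 425) = -4 + (425 + n² - 453*n) = 421 + n² - 453*n)
(-121608 + 275506) + I(R(-1)) = (-121608 + 275506) + (421 + 16² - 453*16) = 153898 + (421 + 256 - 7248) = 153898 - 6571 = 147327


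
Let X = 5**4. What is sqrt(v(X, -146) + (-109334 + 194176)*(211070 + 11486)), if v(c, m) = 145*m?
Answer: sqrt(18882074982) ≈ 1.3741e+5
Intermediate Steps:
X = 625
sqrt(v(X, -146) + (-109334 + 194176)*(211070 + 11486)) = sqrt(145*(-146) + (-109334 + 194176)*(211070 + 11486)) = sqrt(-21170 + 84842*222556) = sqrt(-21170 + 18882096152) = sqrt(18882074982)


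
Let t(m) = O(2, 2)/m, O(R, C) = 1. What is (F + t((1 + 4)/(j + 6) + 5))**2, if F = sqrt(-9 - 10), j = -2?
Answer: -11859/625 + 8*I*sqrt(19)/25 ≈ -18.974 + 1.3948*I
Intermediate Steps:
t(m) = 1/m
F = I*sqrt(19) (F = sqrt(-19) = I*sqrt(19) ≈ 4.3589*I)
(F + t((1 + 4)/(j + 6) + 5))**2 = (I*sqrt(19) + 1/((1 + 4)/(-2 + 6) + 5))**2 = (I*sqrt(19) + 1/(5/4 + 5))**2 = (I*sqrt(19) + 1/(25/4))**2 = (I*sqrt(19) + 4/25)**2 = (4/25 + I*sqrt(19))**2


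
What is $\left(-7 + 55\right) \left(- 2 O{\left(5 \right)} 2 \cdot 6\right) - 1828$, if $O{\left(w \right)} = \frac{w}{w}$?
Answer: $-2980$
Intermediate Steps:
$O{\left(w \right)} = 1$
$\left(-7 + 55\right) \left(- 2 O{\left(5 \right)} 2 \cdot 6\right) - 1828 = \left(-7 + 55\right) \left(- 2 \cdot 1 \cdot 2 \cdot 6\right) - 1828 = 48 \left(- 2 \cdot 2 \cdot 6\right) - 1828 = 48 \left(\left(-2\right) 12\right) - 1828 = 48 \left(-24\right) - 1828 = -1152 - 1828 = -2980$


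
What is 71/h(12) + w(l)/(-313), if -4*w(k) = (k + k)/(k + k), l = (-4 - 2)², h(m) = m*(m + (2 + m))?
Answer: 22301/97656 ≈ 0.22836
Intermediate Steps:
h(m) = m*(2 + 2*m)
l = 36 (l = (-6)² = 36)
w(k) = -¼ (w(k) = -(k + k)/(4*(k + k)) = -2*k/(4*(2*k)) = -2*k*1/(2*k)/4 = -¼*1 = -¼)
71/h(12) + w(l)/(-313) = 71/((2*12*(1 + 12))) - ¼/(-313) = 71/((2*12*13)) - ¼*(-1/313) = 71/312 + 1/1252 = 22301/97656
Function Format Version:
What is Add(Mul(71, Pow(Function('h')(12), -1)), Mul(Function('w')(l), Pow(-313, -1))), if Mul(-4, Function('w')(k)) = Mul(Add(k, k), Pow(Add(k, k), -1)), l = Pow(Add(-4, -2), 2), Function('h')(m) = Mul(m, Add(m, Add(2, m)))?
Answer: Rational(22301, 97656) ≈ 0.22836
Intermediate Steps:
Function('h')(m) = Mul(m, Add(2, Mul(2, m)))
l = 36 (l = Pow(-6, 2) = 36)
Function('w')(k) = Rational(-1, 4) (Function('w')(k) = Mul(Rational(-1, 4), Mul(Add(k, k), Pow(Add(k, k), -1))) = Mul(Rational(-1, 4), Mul(Mul(2, k), Pow(Mul(2, k), -1))) = Mul(Rational(-1, 4), Mul(Mul(2, k), Mul(Rational(1, 2), Pow(k, -1)))) = Mul(Rational(-1, 4), 1) = Rational(-1, 4))
Add(Mul(71, Pow(Function('h')(12), -1)), Mul(Function('w')(l), Pow(-313, -1))) = Add(Mul(71, Pow(Mul(2, 12, Add(1, 12)), -1)), Mul(Rational(-1, 4), Pow(-313, -1))) = Add(Mul(71, Pow(Mul(2, 12, 13), -1)), Mul(Rational(-1, 4), Rational(-1, 313))) = Add(Mul(71, Pow(312, -1)), Rational(1, 1252)) = Add(Mul(71, Rational(1, 312)), Rational(1, 1252)) = Add(Rational(71, 312), Rational(1, 1252)) = Rational(22301, 97656)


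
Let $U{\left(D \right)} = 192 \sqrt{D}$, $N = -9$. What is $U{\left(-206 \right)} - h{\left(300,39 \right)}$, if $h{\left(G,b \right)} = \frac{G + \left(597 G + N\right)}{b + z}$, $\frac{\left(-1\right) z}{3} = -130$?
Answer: $- \frac{59797}{143} + 192 i \sqrt{206} \approx -418.16 + 2755.7 i$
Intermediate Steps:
$z = 390$ ($z = \left(-3\right) \left(-130\right) = 390$)
$h{\left(G,b \right)} = \frac{-9 + 598 G}{390 + b}$ ($h{\left(G,b \right)} = \frac{G + \left(597 G - 9\right)}{b + 390} = \frac{G + \left(-9 + 597 G\right)}{390 + b} = \frac{-9 + 598 G}{390 + b}$)
$U{\left(-206 \right)} - h{\left(300,39 \right)} = 192 \sqrt{-206} - \frac{-9 + 598 \cdot 300}{390 + 39} = 192 i \sqrt{206} - \frac{-9 + 179400}{429} = 192 i \sqrt{206} - \frac{1}{429} \cdot 179391 = 192 i \sqrt{206} - \frac{59797}{143} = - \frac{59797}{143} + 192 i \sqrt{206}$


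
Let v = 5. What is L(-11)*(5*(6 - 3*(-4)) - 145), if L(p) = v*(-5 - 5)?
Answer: 2750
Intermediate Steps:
L(p) = -50 (L(p) = 5*(-5 - 5) = 5*(-10) = -50)
L(-11)*(5*(6 - 3*(-4)) - 145) = -50*(5*(6 - 3*(-4)) - 145) = -50*(5*(6 + 12) - 145) = -50*(5*18 - 145) = -50*(90 - 145) = -50*(-55) = 2750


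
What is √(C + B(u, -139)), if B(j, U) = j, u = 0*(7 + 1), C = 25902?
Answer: 3*√2878 ≈ 160.94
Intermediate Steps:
u = 0 (u = 0*8 = 0)
√(C + B(u, -139)) = √(25902 + 0) = √25902 = 3*√2878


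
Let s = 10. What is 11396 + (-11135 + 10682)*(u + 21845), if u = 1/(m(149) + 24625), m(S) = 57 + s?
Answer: -244065333641/24692 ≈ -9.8844e+6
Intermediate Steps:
m(S) = 67 (m(S) = 57 + 10 = 67)
u = 1/24692 (u = 1/(67 + 24625) = 1/24692 ≈ 4.0499e-5)
11396 + (-11135 + 10682)*(u + 21845) = 11396 + (-11135 + 10682)*(1/24692 + 21845) = 11396 - 453*539396741/24692 = 11396 - 244346723673/24692 = -244065333641/24692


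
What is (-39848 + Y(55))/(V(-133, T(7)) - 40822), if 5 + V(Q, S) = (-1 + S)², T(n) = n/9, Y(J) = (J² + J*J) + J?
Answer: 2733183/3306983 ≈ 0.82649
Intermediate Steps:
Y(J) = J + 2*J² (Y(J) = (J² + J²) + J = 2*J² + J = J + 2*J²)
T(n) = n/9 (T(n) = n*(⅑) = n/9)
V(Q, S) = -5 + (-1 + S)²
(-39848 + Y(55))/(V(-133, T(7)) - 40822) = (-39848 + 55*(1 + 2*55))/((-5 + (-1 + (⅑)*7)²) - 40822) = (-39848 + 55*(1 + 110))/((-5 + (-1 + 7/9)²) - 40822) = (-39848 + 55*111)/((-5 + (-2/9)²) - 40822) = (-39848 + 6105)/((-5 + 4/81) - 40822) = -33743/(-401/81 - 40822) = -33743/(-3306983/81) = -33743*(-81/3306983) = 2733183/3306983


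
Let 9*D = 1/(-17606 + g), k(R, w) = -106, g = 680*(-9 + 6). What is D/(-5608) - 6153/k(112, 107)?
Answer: 3050574063821/52553364336 ≈ 58.047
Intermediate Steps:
g = -2040 (g = 680*(-3) = -2040)
D = -1/176814 (D = 1/(9*(-17606 - 2040)) = (⅑)/(-19646) = (⅑)*(-1/19646) = -1/176814 ≈ -5.6557e-6)
D/(-5608) - 6153/k(112, 107) = -1/176814/(-5608) - 6153/(-106) = -1/176814*(-1/5608) - 6153*(-1/106) = 1/991572912 + 6153/106 = 3050574063821/52553364336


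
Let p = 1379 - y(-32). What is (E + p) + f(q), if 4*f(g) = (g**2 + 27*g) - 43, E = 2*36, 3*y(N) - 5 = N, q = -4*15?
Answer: 7777/4 ≈ 1944.3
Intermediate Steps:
q = -60
y(N) = 5/3 + N/3
E = 72
f(g) = -43/4 + g**2/4 + 27*g/4 (f(g) = ((g**2 + 27*g) - 43)/4 = (-43 + g**2 + 27*g)/4 = -43/4 + g**2/4 + 27*g/4)
p = 1388 (p = 1379 - (5/3 + (1/3)*(-32)) = 1379 - (5/3 - 32/3) = 1379 - 1*(-9) = 1379 + 9 = 1388)
(E + p) + f(q) = (72 + 1388) + (-43/4 + (1/4)*(-60)**2 + (27/4)*(-60)) = 1460 + (-43/4 + (1/4)*3600 - 405) = 1460 + (-43/4 + 900 - 405) = 1460 + 1937/4 = 7777/4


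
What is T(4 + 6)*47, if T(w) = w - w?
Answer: 0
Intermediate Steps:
T(w) = 0
T(4 + 6)*47 = 0*47 = 0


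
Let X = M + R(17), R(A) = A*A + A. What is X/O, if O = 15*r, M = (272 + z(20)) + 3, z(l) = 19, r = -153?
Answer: -40/153 ≈ -0.26144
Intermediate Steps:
R(A) = A + A² (R(A) = A² + A = A + A²)
M = 294 (M = (272 + 19) + 3 = 291 + 3 = 294)
O = -2295 (O = 15*(-153) = -2295)
X = 600 (X = 294 + 17*(1 + 17) = 294 + 17*18 = 294 + 306 = 600)
X/O = 600/(-2295) = 600*(-1/2295) = -40/153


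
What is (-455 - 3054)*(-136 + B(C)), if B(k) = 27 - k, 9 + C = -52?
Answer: 168432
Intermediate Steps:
C = -61 (C = -9 - 52 = -61)
(-455 - 3054)*(-136 + B(C)) = (-455 - 3054)*(-136 + (27 - 1*(-61))) = -3509*(-136 + (27 + 61)) = -3509*(-136 + 88) = -3509*(-48) = 168432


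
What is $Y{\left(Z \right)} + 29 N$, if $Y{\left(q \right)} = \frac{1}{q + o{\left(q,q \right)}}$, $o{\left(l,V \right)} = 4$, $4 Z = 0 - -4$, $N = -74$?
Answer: $- \frac{10729}{5} \approx -2145.8$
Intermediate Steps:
$Z = 1$ ($Z = \frac{0 - -4}{4} = \frac{0 + 4}{4} = \frac{1}{4} \cdot 4 = 1$)
$Y{\left(q \right)} = \frac{1}{4 + q}$ ($Y{\left(q \right)} = \frac{1}{q + 4} = \frac{1}{4 + q}$)
$Y{\left(Z \right)} + 29 N = \frac{1}{4 + 1} + 29 \left(-74\right) = \frac{1}{5} - 2146 = - \frac{10729}{5}$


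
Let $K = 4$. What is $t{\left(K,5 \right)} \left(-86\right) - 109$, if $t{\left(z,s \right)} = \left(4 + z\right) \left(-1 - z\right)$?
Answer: $3331$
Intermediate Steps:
$t{\left(z,s \right)} = \left(-1 - z\right) \left(4 + z\right)$
$t{\left(K,5 \right)} \left(-86\right) - 109 = \left(-4 - 4^{2} - 20\right) \left(-86\right) - 109 = \left(-4 - 16 - 20\right) \left(-86\right) - 109 = \left(-40\right) \left(-86\right) - 109 = 3440 - 109 = 3331$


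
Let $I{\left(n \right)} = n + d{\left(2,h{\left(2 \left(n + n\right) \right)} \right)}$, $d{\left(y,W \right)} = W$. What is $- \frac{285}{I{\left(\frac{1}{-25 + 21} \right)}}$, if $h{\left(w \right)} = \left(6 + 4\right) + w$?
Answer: $- \frac{228}{7} \approx -32.571$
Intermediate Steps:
$h{\left(w \right)} = 10 + w$
$I{\left(n \right)} = 10 + 5 n$ ($I{\left(n \right)} = n + \left(10 + 2 \left(n + n\right)\right) = n + \left(10 + 2 \cdot 2 n\right) = n + \left(10 + 4 n\right) = 10 + 5 n$)
$- \frac{285}{I{\left(\frac{1}{-25 + 21} \right)}} = - \frac{285}{10 + \frac{5}{-25 + 21}} = - \frac{285}{10 + \frac{5}{-4}} = - \frac{285}{10 + 5 \left(- \frac{1}{4}\right)} = - \frac{285}{10 - \frac{5}{4}} = - \frac{285}{\frac{35}{4}} = \left(-285\right) \frac{4}{35} = - \frac{228}{7}$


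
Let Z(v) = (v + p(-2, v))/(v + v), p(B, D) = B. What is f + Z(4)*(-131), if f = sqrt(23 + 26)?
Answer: -103/4 ≈ -25.750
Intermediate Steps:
f = 7 (f = sqrt(49) = 7)
Z(v) = (-2 + v)/(2*v) (Z(v) = (v - 2)/(v + v) = (-2 + v)/((2*v)) = (-2 + v)*(1/(2*v)) = (-2 + v)/(2*v))
f + Z(4)*(-131) = 7 + ((1/2)*(-2 + 4)/4)*(-131) = 7 + ((1/2)*(1/4)*2)*(-131) = 7 + (1/4)*(-131) = 7 - 131/4 = -103/4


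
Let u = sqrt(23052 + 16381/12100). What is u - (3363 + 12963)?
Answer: -16326 + sqrt(278945581)/110 ≈ -16174.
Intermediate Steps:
u = sqrt(278945581)/110 (u = sqrt(23052 + 16381*(1/12100)) = sqrt(23052 + 16381/12100) = sqrt(278945581/12100) = sqrt(278945581)/110 ≈ 151.83)
u - (3363 + 12963) = sqrt(278945581)/110 - (3363 + 12963) = sqrt(278945581)/110 - 1*16326 = sqrt(278945581)/110 - 16326 = -16326 + sqrt(278945581)/110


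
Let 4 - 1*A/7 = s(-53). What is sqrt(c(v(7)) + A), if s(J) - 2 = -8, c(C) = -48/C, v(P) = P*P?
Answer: sqrt(3382)/7 ≈ 8.3078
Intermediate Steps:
v(P) = P**2
s(J) = -6 (s(J) = 2 - 8 = -6)
A = 70 (A = 28 - 7*(-6) = 28 + 42 = 70)
sqrt(c(v(7)) + A) = sqrt(-48/(7**2) + 70) = sqrt(-48/49 + 70) = sqrt(3382/49) = sqrt(3382)/7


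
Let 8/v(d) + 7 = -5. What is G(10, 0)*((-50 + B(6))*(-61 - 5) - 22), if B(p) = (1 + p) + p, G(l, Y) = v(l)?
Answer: -4840/3 ≈ -1613.3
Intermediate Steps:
v(d) = -2/3 (v(d) = 8/(-7 - 5) = 8/(-12) = 8*(-1/12) = -2/3)
G(l, Y) = -2/3
B(p) = 1 + 2*p
G(10, 0)*((-50 + B(6))*(-61 - 5) - 22) = -2*((-50 + (1 + 2*6))*(-61 - 5) - 22)/3 = -2*((-50 + (1 + 12))*(-66) - 22)/3 = -2*((-50 + 13)*(-66) - 22)/3 = -2*(-37*(-66) - 22)/3 = -2*(2442 - 22)/3 = -2/3*2420 = -4840/3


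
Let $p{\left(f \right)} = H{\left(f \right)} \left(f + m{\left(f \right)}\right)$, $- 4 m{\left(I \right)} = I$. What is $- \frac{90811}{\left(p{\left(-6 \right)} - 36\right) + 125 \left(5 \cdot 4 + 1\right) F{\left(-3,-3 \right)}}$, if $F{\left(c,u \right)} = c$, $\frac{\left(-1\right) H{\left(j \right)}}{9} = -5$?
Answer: $\frac{181622}{16227} \approx 11.193$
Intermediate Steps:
$H{\left(j \right)} = 45$ ($H{\left(j \right)} = \left(-9\right) \left(-5\right) = 45$)
$m{\left(I \right)} = - \frac{I}{4}$
$p{\left(f \right)} = \frac{135 f}{4}$ ($p{\left(f \right)} = 45 \left(f - \frac{f}{4}\right) = 45 \frac{3 f}{4} = \frac{135 f}{4}$)
$- \frac{90811}{\left(p{\left(-6 \right)} - 36\right) + 125 \left(5 \cdot 4 + 1\right) F{\left(-3,-3 \right)}} = - \frac{90811}{\left(\frac{135}{4} \left(-6\right) - 36\right) + 125 \left(5 \cdot 4 + 1\right) \left(-3\right)} = - \frac{90811}{\left(- \frac{405}{2} - 36\right) + 125 \left(20 + 1\right) \left(-3\right)} = - \frac{90811}{- \frac{477}{2} + 125 \cdot 21 \left(-3\right)} = - \frac{90811}{- \frac{477}{2} + 125 \left(-63\right)} = - \frac{90811}{- \frac{477}{2} - 7875} = - \frac{90811}{- \frac{16227}{2}} = \left(-90811\right) \left(- \frac{2}{16227}\right) = \frac{181622}{16227}$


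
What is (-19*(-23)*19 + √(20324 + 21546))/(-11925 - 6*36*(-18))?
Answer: -437/423 - √41870/8037 ≈ -1.0586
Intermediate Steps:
(-19*(-23)*19 + √(20324 + 21546))/(-11925 - 6*36*(-18)) = (437*19 + √41870)/(-11925 - 216*(-18)) = (8303 + √41870)/(-11925 + 3888) = (8303 + √41870)/(-8037) = (8303 + √41870)*(-1/8037) = -437/423 - √41870/8037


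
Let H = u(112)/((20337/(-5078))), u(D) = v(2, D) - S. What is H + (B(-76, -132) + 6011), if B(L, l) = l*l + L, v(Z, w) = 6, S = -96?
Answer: 158178009/6779 ≈ 23334.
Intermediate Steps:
B(L, l) = L + l² (B(L, l) = l² + L = L + l²)
u(D) = 102 (u(D) = 6 - 1*(-96) = 6 + 96 = 102)
H = -172652/6779 (H = 102/((20337/(-5078))) = 102/((20337*(-1/5078))) = 102/(-20337/5078) = 102*(-5078/20337) = -172652/6779 ≈ -25.469)
H + (B(-76, -132) + 6011) = -172652/6779 + ((-76 + (-132)²) + 6011) = -172652/6779 + ((-76 + 17424) + 6011) = -172652/6779 + (17348 + 6011) = -172652/6779 + 23359 = 158178009/6779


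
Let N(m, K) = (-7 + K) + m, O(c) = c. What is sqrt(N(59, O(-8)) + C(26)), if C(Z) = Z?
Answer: sqrt(70) ≈ 8.3666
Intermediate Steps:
N(m, K) = -7 + K + m
sqrt(N(59, O(-8)) + C(26)) = sqrt((-7 - 8 + 59) + 26) = sqrt(44 + 26) = sqrt(70)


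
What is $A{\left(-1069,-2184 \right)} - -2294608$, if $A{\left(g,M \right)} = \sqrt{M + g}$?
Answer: $2294608 + i \sqrt{3253} \approx 2.2946 \cdot 10^{6} + 57.035 i$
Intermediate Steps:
$A{\left(-1069,-2184 \right)} - -2294608 = \sqrt{-2184 - 1069} - -2294608 = \sqrt{-3253} + 2294608 = i \sqrt{3253} + 2294608 = 2294608 + i \sqrt{3253}$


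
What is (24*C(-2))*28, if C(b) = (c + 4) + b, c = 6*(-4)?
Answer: -14784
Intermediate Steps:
c = -24
C(b) = -20 + b (C(b) = (-24 + 4) + b = -20 + b)
(24*C(-2))*28 = (24*(-20 - 2))*28 = (24*(-22))*28 = -528*28 = -14784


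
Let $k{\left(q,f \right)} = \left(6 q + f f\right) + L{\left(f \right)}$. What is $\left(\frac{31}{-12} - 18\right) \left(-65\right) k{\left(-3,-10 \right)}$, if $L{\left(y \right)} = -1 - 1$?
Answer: $\frac{321100}{3} \approx 1.0703 \cdot 10^{5}$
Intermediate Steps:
$L{\left(y \right)} = -2$
$k{\left(q,f \right)} = -2 + f^{2} + 6 q$ ($k{\left(q,f \right)} = \left(6 q + f f\right) - 2 = \left(6 q + f^{2}\right) - 2 = \left(f^{2} + 6 q\right) - 2 = -2 + f^{2} + 6 q$)
$\left(\frac{31}{-12} - 18\right) \left(-65\right) k{\left(-3,-10 \right)} = \left(\frac{31}{-12} - 18\right) \left(-65\right) \left(-2 + \left(-10\right)^{2} + 6 \left(-3\right)\right) = \left(31 \left(- \frac{1}{12}\right) - 18\right) \left(-65\right) \left(-2 + 100 - 18\right) = \left(- \frac{31}{12} - 18\right) \left(-65\right) 80 = \left(- \frac{247}{12}\right) \left(-65\right) 80 = \frac{16055}{12} \cdot 80 = \frac{321100}{3}$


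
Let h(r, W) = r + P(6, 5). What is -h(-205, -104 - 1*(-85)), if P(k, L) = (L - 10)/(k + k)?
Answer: 2465/12 ≈ 205.42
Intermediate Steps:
P(k, L) = (-10 + L)/(2*k) (P(k, L) = (-10 + L)/((2*k)) = (-10 + L)*(1/(2*k)) = (-10 + L)/(2*k))
h(r, W) = -5/12 + r (h(r, W) = r + (½)*(-10 + 5)/6 = r + (½)*(⅙)*(-5) = r - 5/12 = -5/12 + r)
-h(-205, -104 - 1*(-85)) = -(-5/12 - 205) = -1*(-2465/12) = 2465/12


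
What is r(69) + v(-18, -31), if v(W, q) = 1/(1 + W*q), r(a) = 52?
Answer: 29069/559 ≈ 52.002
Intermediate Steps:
r(69) + v(-18, -31) = 52 + 1/(1 - 18*(-31)) = 52 + 1/(1 + 558) = 52 + 1/559 = 29069/559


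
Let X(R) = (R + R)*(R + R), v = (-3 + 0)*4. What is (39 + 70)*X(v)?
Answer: 62784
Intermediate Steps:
v = -12 (v = -3*4 = -12)
X(R) = 4*R² (X(R) = (2*R)*(2*R) = 4*R²)
(39 + 70)*X(v) = (39 + 70)*(4*(-12)²) = 109*(4*144) = 109*576 = 62784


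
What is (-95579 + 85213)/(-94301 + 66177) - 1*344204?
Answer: -4840191465/14062 ≈ -3.4420e+5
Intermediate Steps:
(-95579 + 85213)/(-94301 + 66177) - 1*344204 = -10366/(-28124) - 344204 = -10366*(-1/28124) - 344204 = 5183/14062 - 344204 = -4840191465/14062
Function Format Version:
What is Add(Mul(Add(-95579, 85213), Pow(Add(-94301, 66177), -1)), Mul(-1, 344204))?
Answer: Rational(-4840191465, 14062) ≈ -3.4420e+5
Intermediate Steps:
Add(Mul(Add(-95579, 85213), Pow(Add(-94301, 66177), -1)), Mul(-1, 344204)) = Add(Mul(-10366, Pow(-28124, -1)), -344204) = Add(Mul(-10366, Rational(-1, 28124)), -344204) = Add(Rational(5183, 14062), -344204) = Rational(-4840191465, 14062)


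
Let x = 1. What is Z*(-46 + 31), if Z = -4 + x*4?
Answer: 0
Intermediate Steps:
Z = 0 (Z = -4 + 1*4 = -4 + 4 = 0)
Z*(-46 + 31) = 0*(-46 + 31) = 0*(-15) = 0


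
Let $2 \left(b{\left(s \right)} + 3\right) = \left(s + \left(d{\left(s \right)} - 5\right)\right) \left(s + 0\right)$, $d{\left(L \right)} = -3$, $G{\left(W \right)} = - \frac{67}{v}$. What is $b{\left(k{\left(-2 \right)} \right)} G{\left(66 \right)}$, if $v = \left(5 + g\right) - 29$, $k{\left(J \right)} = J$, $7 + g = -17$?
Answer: $\frac{469}{48} \approx 9.7708$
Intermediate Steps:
$g = -24$ ($g = -7 - 17 = -24$)
$v = -48$ ($v = \left(5 - 24\right) - 29 = -19 - 29 = -48$)
$G{\left(W \right)} = \frac{67}{48}$ ($G{\left(W \right)} = - \frac{67}{-48} = \left(-67\right) \left(- \frac{1}{48}\right) = \frac{67}{48}$)
$b{\left(s \right)} = -3 + \frac{s \left(-8 + s\right)}{2}$ ($b{\left(s \right)} = -3 + \frac{\left(s - 8\right) \left(s + 0\right)}{2} = -3 + \frac{\left(s - 8\right) s}{2} = -3 + \frac{\left(-8 + s\right) s}{2} = -3 + \frac{s \left(-8 + s\right)}{2}$)
$b{\left(k{\left(-2 \right)} \right)} G{\left(66 \right)} = \left(-3 + \frac{\left(-2\right)^{2}}{2} - -8\right) \frac{67}{48} = \left(-3 + \frac{1}{2} \cdot 4 + 8\right) \frac{67}{48} = \left(-3 + 2 + 8\right) \frac{67}{48} = 7 \cdot \frac{67}{48} = \frac{469}{48}$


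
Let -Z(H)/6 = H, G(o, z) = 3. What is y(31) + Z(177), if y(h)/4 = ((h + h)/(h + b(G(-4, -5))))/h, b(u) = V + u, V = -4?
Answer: -15926/15 ≈ -1061.7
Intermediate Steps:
Z(H) = -6*H
b(u) = -4 + u
y(h) = 8/(-1 + h) (y(h) = 4*(((h + h)/(h + (-4 + 3)))/h) = 4*(((2*h)/(h - 1))/h) = 4*(((2*h)/(-1 + h))/h) = 4*((2*h/(-1 + h))/h) = 4*(2/(-1 + h)) = 8/(-1 + h))
y(31) + Z(177) = 8/(-1 + 31) - 6*177 = 8/30 - 1062 = 8*(1/30) - 1062 = 4/15 - 1062 = -15926/15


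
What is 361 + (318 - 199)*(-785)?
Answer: -93054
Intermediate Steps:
361 + (318 - 199)*(-785) = 361 + 119*(-785) = 361 - 93415 = -93054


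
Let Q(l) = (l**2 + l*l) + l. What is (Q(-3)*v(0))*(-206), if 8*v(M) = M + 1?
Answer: -1545/4 ≈ -386.25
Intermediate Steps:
v(M) = 1/8 + M/8 (v(M) = (M + 1)/8 = (1 + M)/8 = 1/8 + M/8)
Q(l) = l + 2*l**2 (Q(l) = (l**2 + l**2) + l = 2*l**2 + l = l + 2*l**2)
(Q(-3)*v(0))*(-206) = ((-3*(1 + 2*(-3)))*(1/8 + (1/8)*0))*(-206) = ((-3*(1 - 6))*(1/8 + 0))*(-206) = (-3*(-5)*(1/8))*(-206) = (15*(1/8))*(-206) = (15/8)*(-206) = -1545/4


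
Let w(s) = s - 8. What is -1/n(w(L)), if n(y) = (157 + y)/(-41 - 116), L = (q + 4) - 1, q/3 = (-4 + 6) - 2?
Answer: 157/152 ≈ 1.0329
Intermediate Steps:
q = 0 (q = 3*((-4 + 6) - 2) = 3*(2 - 2) = 3*0 = 0)
L = 3 (L = (0 + 4) - 1 = 4 - 1 = 3)
w(s) = -8 + s
n(y) = -1 - y/157 (n(y) = (157 + y)/(-157) = (157 + y)*(-1/157) = -1 - y/157)
-1/n(w(L)) = -1/(-1 - (-8 + 3)/157) = -1/(-1 - 1/157*(-5)) = -1/(-1 + 5/157) = -1/(-152/157) = -1*(-157/152) = 157/152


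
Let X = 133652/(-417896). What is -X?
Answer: 33413/104474 ≈ 0.31982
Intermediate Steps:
X = -33413/104474 (X = 133652*(-1/417896) = -33413/104474 ≈ -0.31982)
-X = -1*(-33413/104474) = 33413/104474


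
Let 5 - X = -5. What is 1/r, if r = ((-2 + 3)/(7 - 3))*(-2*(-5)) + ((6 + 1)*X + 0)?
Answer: 2/145 ≈ 0.013793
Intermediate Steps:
X = 10 (X = 5 - 1*(-5) = 5 + 5 = 10)
r = 145/2 (r = ((-2 + 3)/(7 - 3))*(-2*(-5)) + ((6 + 1)*10 + 0) = (1/4)*10 + (7*10 + 0) = (1*(1/4))*10 + (70 + 0) = (1/4)*10 + 70 = 5/2 + 70 = 145/2 ≈ 72.500)
1/r = 1/(145/2) = 2/145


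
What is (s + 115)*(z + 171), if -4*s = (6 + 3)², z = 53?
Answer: 21224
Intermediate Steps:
s = -81/4 (s = -(6 + 3)²/4 = -¼*9² = -¼*81 = -81/4 ≈ -20.250)
(s + 115)*(z + 171) = (-81/4 + 115)*(53 + 171) = (379/4)*224 = 21224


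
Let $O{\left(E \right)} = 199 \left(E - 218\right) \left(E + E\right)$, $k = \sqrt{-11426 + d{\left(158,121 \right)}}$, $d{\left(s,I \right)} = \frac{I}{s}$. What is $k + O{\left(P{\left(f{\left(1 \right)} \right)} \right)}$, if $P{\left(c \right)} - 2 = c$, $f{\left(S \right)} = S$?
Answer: $-256710 + \frac{i \sqrt{285219546}}{158} \approx -2.5671 \cdot 10^{5} + 106.89 i$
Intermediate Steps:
$P{\left(c \right)} = 2 + c$
$k = \frac{i \sqrt{285219546}}{158}$ ($k = \sqrt{-11426 + \frac{121}{158}} = \sqrt{- \frac{1805187}{158}} = \frac{i \sqrt{285219546}}{158} \approx 106.89 i$)
$O{\left(E \right)} = 2 E \left(-43382 + 199 E\right)$ ($O{\left(E \right)} = 199 \left(-218 + E\right) 2 E = \left(-43382 + 199 E\right) 2 E = 2 E \left(-43382 + 199 E\right)$)
$k + O{\left(P{\left(f{\left(1 \right)} \right)} \right)} = \frac{i \sqrt{285219546}}{158} + 398 \left(2 + 1\right) \left(-218 + \left(2 + 1\right)\right) = \frac{i \sqrt{285219546}}{158} + 398 \cdot 3 \left(-218 + 3\right) = \frac{i \sqrt{285219546}}{158} + 398 \cdot 3 \left(-215\right) = \frac{i \sqrt{285219546}}{158} - 256710 = -256710 + \frac{i \sqrt{285219546}}{158}$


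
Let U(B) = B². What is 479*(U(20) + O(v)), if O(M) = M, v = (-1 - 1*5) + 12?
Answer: 194474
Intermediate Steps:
v = 6 (v = (-1 - 5) + 12 = -6 + 12 = 6)
479*(U(20) + O(v)) = 479*(20² + 6) = 479*(400 + 6) = 479*406 = 194474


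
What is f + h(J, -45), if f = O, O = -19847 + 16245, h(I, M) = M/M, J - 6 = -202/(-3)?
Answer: -3601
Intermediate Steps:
J = 220/3 (J = 6 - 202/(-3) = 6 - 202*(-⅓) = 6 + 202/3 = 220/3 ≈ 73.333)
h(I, M) = 1
O = -3602
f = -3602
f + h(J, -45) = -3602 + 1 = -3601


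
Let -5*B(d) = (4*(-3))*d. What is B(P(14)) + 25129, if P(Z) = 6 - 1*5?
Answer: 125657/5 ≈ 25131.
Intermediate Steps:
P(Z) = 1 (P(Z) = 6 - 5 = 1)
B(d) = 12*d/5 (B(d) = -4*(-3)*d/5 = -(-12)*d/5 = 12*d/5)
B(P(14)) + 25129 = (12/5)*1 + 25129 = 12/5 + 25129 = 125657/5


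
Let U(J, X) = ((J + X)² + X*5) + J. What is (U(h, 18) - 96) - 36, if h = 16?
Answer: 1130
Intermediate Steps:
U(J, X) = J + (J + X)² + 5*X (U(J, X) = ((J + X)² + 5*X) + J = J + (J + X)² + 5*X)
(U(h, 18) - 96) - 36 = ((16 + (16 + 18)² + 5*18) - 96) - 36 = ((16 + 34² + 90) - 96) - 36 = ((16 + 1156 + 90) - 96) - 36 = (1262 - 96) - 36 = 1166 - 36 = 1130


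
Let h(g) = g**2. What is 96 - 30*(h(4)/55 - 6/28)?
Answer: 7215/77 ≈ 93.701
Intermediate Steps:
96 - 30*(h(4)/55 - 6/28) = 96 - 30*(4**2/55 - 6/28) = 96 - 30*(16*(1/55) - 6*1/28) = 96 - 30*(16/55 - 3/14) = 96 - 30*59/770 = 96 - 177/77 = 7215/77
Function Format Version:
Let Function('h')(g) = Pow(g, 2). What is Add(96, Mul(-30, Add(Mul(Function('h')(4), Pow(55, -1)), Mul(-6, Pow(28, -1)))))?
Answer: Rational(7215, 77) ≈ 93.701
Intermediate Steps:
Add(96, Mul(-30, Add(Mul(Function('h')(4), Pow(55, -1)), Mul(-6, Pow(28, -1))))) = Add(96, Mul(-30, Add(Mul(Pow(4, 2), Pow(55, -1)), Mul(-6, Pow(28, -1))))) = Add(96, Mul(-30, Add(Mul(16, Rational(1, 55)), Mul(-6, Rational(1, 28))))) = Add(96, Mul(-30, Add(Rational(16, 55), Rational(-3, 14)))) = Add(96, Mul(-30, Rational(59, 770))) = Add(96, Rational(-177, 77)) = Rational(7215, 77)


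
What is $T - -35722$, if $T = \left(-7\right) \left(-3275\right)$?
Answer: $58647$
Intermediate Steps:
$T = 22925$
$T - -35722 = 22925 - -35722 = 22925 + 35722 = 58647$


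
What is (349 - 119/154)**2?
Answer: 58690921/484 ≈ 1.2126e+5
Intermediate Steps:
(349 - 119/154)**2 = (349 - 119*1/154)**2 = (349 - 17/22)**2 = (7661/22)**2 = 58690921/484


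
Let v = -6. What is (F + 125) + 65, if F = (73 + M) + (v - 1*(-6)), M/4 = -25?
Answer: 163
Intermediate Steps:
M = -100 (M = 4*(-25) = -100)
F = -27 (F = (73 - 100) + (-6 - 1*(-6)) = -27 + (-6 + 6) = -27 + 0 = -27)
(F + 125) + 65 = (-27 + 125) + 65 = 98 + 65 = 163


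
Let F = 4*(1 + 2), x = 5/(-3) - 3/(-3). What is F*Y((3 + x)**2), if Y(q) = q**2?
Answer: 9604/27 ≈ 355.70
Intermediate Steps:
x = -2/3 (x = 5*(-1/3) - 3*(-1/3) = -5/3 + 1 = -2/3 ≈ -0.66667)
F = 12 (F = 4*3 = 12)
F*Y((3 + x)**2) = 12*((3 - 2/3)**2)**2 = 12*((7/3)**2)**2 = 12*(49/9)**2 = 12*(2401/81) = 9604/27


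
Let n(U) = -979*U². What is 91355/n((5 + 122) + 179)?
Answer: -8305/8333604 ≈ -0.00099657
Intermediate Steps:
91355/n((5 + 122) + 179) = 91355/((-979*((5 + 122) + 179)²)) = 91355/((-979*(127 + 179)²)) = 91355/((-979*306²)) = 91355/((-979*93636)) = 91355/(-91669644) = 91355*(-1/91669644) = -8305/8333604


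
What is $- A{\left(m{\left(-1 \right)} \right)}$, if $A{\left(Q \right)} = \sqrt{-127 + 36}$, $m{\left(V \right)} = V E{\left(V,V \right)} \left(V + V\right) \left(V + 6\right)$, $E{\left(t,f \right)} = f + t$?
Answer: $- i \sqrt{91} \approx - 9.5394 i$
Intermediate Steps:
$m{\left(V \right)} = 4 V^{3} \left(6 + V\right)$ ($m{\left(V \right)} = V \left(V + V\right) \left(V + V\right) \left(V + 6\right) = V 2 V 2 V \left(6 + V\right) = 2 V^{2} \cdot 2 V \left(6 + V\right) = 4 V^{3} \left(6 + V\right)$)
$A{\left(Q \right)} = i \sqrt{91}$ ($A{\left(Q \right)} = \sqrt{-91} = i \sqrt{91}$)
$- A{\left(m{\left(-1 \right)} \right)} = - i \sqrt{91}$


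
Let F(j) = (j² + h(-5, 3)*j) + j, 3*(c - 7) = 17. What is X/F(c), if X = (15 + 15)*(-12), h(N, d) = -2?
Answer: -324/133 ≈ -2.4361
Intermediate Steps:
c = 38/3 (c = 7 + (⅓)*17 = 7 + 17/3 = 38/3 ≈ 12.667)
X = -360 (X = 30*(-12) = -360)
F(j) = j² - j (F(j) = (j² - 2*j) + j = j² - j)
X/F(c) = -360*3/(38*(-1 + 38/3)) = -360/((38/3)*(35/3)) = -360/1330/9 = -360*9/1330 = -324/133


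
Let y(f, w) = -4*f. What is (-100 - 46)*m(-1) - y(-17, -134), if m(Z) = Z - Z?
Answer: -68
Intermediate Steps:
m(Z) = 0
(-100 - 46)*m(-1) - y(-17, -134) = (-100 - 46)*0 - (-4)*(-17) = -146*0 - 1*68 = 0 - 68 = -68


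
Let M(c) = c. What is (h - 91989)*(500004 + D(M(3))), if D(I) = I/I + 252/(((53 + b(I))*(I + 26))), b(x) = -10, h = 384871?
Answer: 182613826925534/1247 ≈ 1.4644e+11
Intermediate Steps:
D(I) = 1 + 252/(1118 + 43*I) (D(I) = I/I + 252/(((53 - 10)*(I + 26))) = 1 + 252/((43*(26 + I))) = 1 + 252/(1118 + 43*I))
(h - 91989)*(500004 + D(M(3))) = (384871 - 91989)*(500004 + (1370/43 + 3)/(26 + 3)) = 292882*(500004 + (1499/43)/29) = 292882*(500004 + (1/29)*(1499/43)) = 292882*(500004 + 1499/1247) = 292882*(623506487/1247) = 182613826925534/1247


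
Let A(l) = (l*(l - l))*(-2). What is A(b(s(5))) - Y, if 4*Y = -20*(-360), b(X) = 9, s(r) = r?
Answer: -1800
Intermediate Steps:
A(l) = 0 (A(l) = (l*0)*(-2) = 0*(-2) = 0)
Y = 1800 (Y = (-20*(-360))/4 = (1/4)*7200 = 1800)
A(b(s(5))) - Y = 0 - 1*1800 = 0 - 1800 = -1800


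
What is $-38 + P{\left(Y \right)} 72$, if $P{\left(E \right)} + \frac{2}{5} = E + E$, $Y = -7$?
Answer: $- \frac{5374}{5} \approx -1074.8$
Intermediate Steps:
$P{\left(E \right)} = - \frac{2}{5} + 2 E$ ($P{\left(E \right)} = - \frac{2}{5} + \left(E + E\right) = - \frac{2}{5} + 2 E$)
$-38 + P{\left(Y \right)} 72 = -38 + \left(- \frac{2}{5} + 2 \left(-7\right)\right) 72 = -38 + \left(- \frac{2}{5} - 14\right) 72 = -38 - \frac{5184}{5} = - \frac{5374}{5}$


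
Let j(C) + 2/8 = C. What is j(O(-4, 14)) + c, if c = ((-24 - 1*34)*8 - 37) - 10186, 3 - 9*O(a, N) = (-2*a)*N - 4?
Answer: -128387/12 ≈ -10699.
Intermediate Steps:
O(a, N) = 7/9 + 2*N*a/9 (O(a, N) = 1/3 - ((-2*a)*N - 4)/9 = 1/3 - (-2*N*a - 4)/9 = 1/3 - (-4 - 2*N*a)/9 = 1/3 + (4/9 + 2*N*a/9) = 7/9 + 2*N*a/9)
j(C) = -1/4 + C
c = -10687 (c = ((-24 - 34)*8 - 37) - 10186 = (-58*8 - 37) - 10186 = (-464 - 37) - 10186 = -501 - 10186 = -10687)
j(O(-4, 14)) + c = (-1/4 + (7/9 + (2/9)*14*(-4))) - 10687 = (-1/4 + (7/9 - 112/9)) - 10687 = (-1/4 - 35/3) - 10687 = -143/12 - 10687 = -128387/12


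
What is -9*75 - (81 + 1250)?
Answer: -2006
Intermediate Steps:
-9*75 - (81 + 1250) = -675 - 1*1331 = -675 - 1331 = -2006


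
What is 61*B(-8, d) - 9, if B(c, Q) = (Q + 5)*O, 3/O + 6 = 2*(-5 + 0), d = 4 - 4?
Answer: -1059/16 ≈ -66.188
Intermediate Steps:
d = 0
O = -3/16 (O = 3/(-6 + 2*(-5 + 0)) = 3/(-6 + 2*(-5)) = 3/(-6 - 10) = 3/(-16) = 3*(-1/16) = -3/16 ≈ -0.18750)
B(c, Q) = -15/16 - 3*Q/16 (B(c, Q) = (Q + 5)*(-3/16) = (5 + Q)*(-3/16) = -15/16 - 3*Q/16)
61*B(-8, d) - 9 = 61*(-15/16 - 3/16*0) - 9 = 61*(-15/16 + 0) - 9 = 61*(-15/16) - 9 = -915/16 - 9 = -1059/16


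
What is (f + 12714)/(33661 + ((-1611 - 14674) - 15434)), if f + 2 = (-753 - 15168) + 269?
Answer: -1470/971 ≈ -1.5139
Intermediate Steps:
f = -15654 (f = -2 + ((-753 - 15168) + 269) = -2 + (-15921 + 269) = -2 - 15652 = -15654)
(f + 12714)/(33661 + ((-1611 - 14674) - 15434)) = (-15654 + 12714)/(33661 + ((-1611 - 14674) - 15434)) = -2940/(33661 + (-16285 - 15434)) = -2940/(33661 - 31719) = -2940/1942 = -2940*1/1942 = -1470/971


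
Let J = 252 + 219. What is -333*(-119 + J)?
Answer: -117216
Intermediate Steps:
J = 471
-333*(-119 + J) = -333*(-119 + 471) = -333*352 = -117216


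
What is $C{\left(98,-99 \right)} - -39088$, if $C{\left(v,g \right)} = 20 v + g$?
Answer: $40949$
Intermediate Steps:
$C{\left(v,g \right)} = g + 20 v$
$C{\left(98,-99 \right)} - -39088 = \left(-99 + 20 \cdot 98\right) - -39088 = \left(-99 + 1960\right) + 39088 = 1861 + 39088 = 40949$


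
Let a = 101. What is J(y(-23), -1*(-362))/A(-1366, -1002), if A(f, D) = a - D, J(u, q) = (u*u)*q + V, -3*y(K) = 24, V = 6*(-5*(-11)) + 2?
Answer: 23500/1103 ≈ 21.306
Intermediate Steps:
V = 332 (V = 6*55 + 2 = 330 + 2 = 332)
y(K) = -8 (y(K) = -1/3*24 = -8)
J(u, q) = 332 + q*u**2 (J(u, q) = (u*u)*q + 332 = u**2*q + 332 = q*u**2 + 332 = 332 + q*u**2)
A(f, D) = 101 - D
J(y(-23), -1*(-362))/A(-1366, -1002) = (332 - 1*(-362)*(-8)**2)/(101 - 1*(-1002)) = (332 + 362*64)/(101 + 1002) = (332 + 23168)/1103 = 23500*(1/1103) = 23500/1103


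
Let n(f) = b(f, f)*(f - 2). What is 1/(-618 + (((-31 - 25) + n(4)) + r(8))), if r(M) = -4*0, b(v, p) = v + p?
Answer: -1/658 ≈ -0.0015198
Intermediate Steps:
b(v, p) = p + v
r(M) = 0
n(f) = 2*f*(-2 + f) (n(f) = (f + f)*(f - 2) = (2*f)*(-2 + f) = 2*f*(-2 + f))
1/(-618 + (((-31 - 25) + n(4)) + r(8))) = 1/(-618 + (((-31 - 25) + 2*4*(-2 + 4)) + 0)) = 1/(-618 + ((-56 + 2*4*2) + 0)) = 1/(-618 + ((-56 + 16) + 0)) = 1/(-618 + (-40 + 0)) = 1/(-618 - 40) = 1/(-658) = -1/658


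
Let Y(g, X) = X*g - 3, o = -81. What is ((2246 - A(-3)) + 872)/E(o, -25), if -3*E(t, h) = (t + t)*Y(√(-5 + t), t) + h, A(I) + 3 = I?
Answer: -4320492/14808284545 + 122979384*I*√86/14808284545 ≈ -0.00029176 + 0.077015*I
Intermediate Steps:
A(I) = -3 + I
Y(g, X) = -3 + X*g
E(t, h) = -h/3 - 2*t*(-3 + t*√(-5 + t))/3 (E(t, h) = -((t + t)*(-3 + t*√(-5 + t)) + h)/3 = -((2*t)*(-3 + t*√(-5 + t)) + h)/3 = -(2*t*(-3 + t*√(-5 + t)) + h)/3 = -(h + 2*t*(-3 + t*√(-5 + t)))/3 = -h/3 - 2*t*(-3 + t*√(-5 + t))/3)
((2246 - A(-3)) + 872)/E(o, -25) = ((2246 - (-3 - 3)) + 872)/(-⅓*(-25) - ⅔*(-81)*(-3 - 81*√(-5 - 81))) = ((2246 - 1*(-6)) + 872)/(25/3 - ⅔*(-81)*(-3 - 81*I*√86)) = ((2246 + 6) + 872)/(25/3 - ⅔*(-81)*(-3 - 81*I*√86)) = (2252 + 872)/(25/3 - ⅔*(-81)*(-3 - 81*I*√86)) = 3124/(25/3 + (-162 - 4374*I*√86)) = 3124/(-461/3 - 4374*I*√86)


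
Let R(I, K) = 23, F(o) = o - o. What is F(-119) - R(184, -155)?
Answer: -23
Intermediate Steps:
F(o) = 0
F(-119) - R(184, -155) = 0 - 1*23 = 0 - 23 = -23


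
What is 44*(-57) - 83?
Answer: -2591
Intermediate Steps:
44*(-57) - 83 = -2508 - 83 = -2591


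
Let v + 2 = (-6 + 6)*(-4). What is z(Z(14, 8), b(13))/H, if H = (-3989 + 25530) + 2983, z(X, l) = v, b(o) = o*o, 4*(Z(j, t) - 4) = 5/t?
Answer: -1/12262 ≈ -8.1553e-5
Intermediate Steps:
Z(j, t) = 4 + 5/(4*t) (Z(j, t) = 4 + (5/t)/4 = 4 + 5/(4*t))
b(o) = o²
v = -2 (v = -2 + (-6 + 6)*(-4) = -2 + 0*(-4) = -2 + 0 = -2)
z(X, l) = -2
H = 24524 (H = 21541 + 2983 = 24524)
z(Z(14, 8), b(13))/H = -2/24524 = -2*1/24524 = -1/12262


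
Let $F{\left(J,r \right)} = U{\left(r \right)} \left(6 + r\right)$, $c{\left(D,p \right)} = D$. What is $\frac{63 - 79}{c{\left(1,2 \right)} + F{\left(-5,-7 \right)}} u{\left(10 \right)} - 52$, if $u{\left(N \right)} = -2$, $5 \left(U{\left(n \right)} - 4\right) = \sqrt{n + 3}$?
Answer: $- \frac{14308}{229} + \frac{320 i}{229} \approx -62.48 + 1.3974 i$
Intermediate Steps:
$U{\left(n \right)} = 4 + \frac{\sqrt{3 + n}}{5}$ ($U{\left(n \right)} = 4 + \frac{\sqrt{n + 3}}{5} = 4 + \frac{\sqrt{3 + n}}{5}$)
$F{\left(J,r \right)} = \left(4 + \frac{\sqrt{3 + r}}{5}\right) \left(6 + r\right)$
$\frac{63 - 79}{c{\left(1,2 \right)} + F{\left(-5,-7 \right)}} u{\left(10 \right)} - 52 = \frac{63 - 79}{1 + \frac{\left(6 - 7\right) \left(20 + \sqrt{3 - 7}\right)}{5}} \left(-2\right) - 52 = - \frac{16}{1 + \frac{1}{5} \left(-1\right) \left(20 + \sqrt{-4}\right)} \left(-2\right) - 52 = - \frac{16}{1 + \frac{1}{5} \left(-1\right) \left(20 + 2 i\right)} \left(-2\right) - 52 = - \frac{16}{1 - \left(4 + \frac{2 i}{5}\right)} \left(-2\right) - 52 = - \frac{16}{-3 - \frac{2 i}{5}} \left(-2\right) - 52 = - 16 \frac{25 \left(-3 + \frac{2 i}{5}\right)}{229} \left(-2\right) - 52 = - \frac{400 \left(-3 + \frac{2 i}{5}\right)}{229} \left(-2\right) - 52 = \frac{800 \left(-3 + \frac{2 i}{5}\right)}{229} - 52 = -52 + \frac{800 \left(-3 + \frac{2 i}{5}\right)}{229}$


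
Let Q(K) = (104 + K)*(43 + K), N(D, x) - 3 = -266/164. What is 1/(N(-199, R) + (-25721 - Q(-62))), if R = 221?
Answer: -82/2043573 ≈ -4.0126e-5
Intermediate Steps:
N(D, x) = 113/82 (N(D, x) = 3 - 266/164 = 3 - 266*1/164 = 3 - 133/82 = 113/82)
Q(K) = (43 + K)*(104 + K)
1/(N(-199, R) + (-25721 - Q(-62))) = 1/(113/82 + (-25721 - (4472 + (-62)² + 147*(-62)))) = 1/(113/82 + (-25721 - (4472 + 3844 - 9114))) = 1/(113/82 + (-25721 - 1*(-798))) = 1/(113/82 + (-25721 + 798)) = 1/(113/82 - 24923) = 1/(-2043573/82) = -82/2043573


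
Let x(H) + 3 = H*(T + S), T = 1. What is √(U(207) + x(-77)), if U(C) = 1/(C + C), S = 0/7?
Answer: I*√1523474/138 ≈ 8.9441*I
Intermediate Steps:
S = 0 (S = 0*(⅐) = 0)
x(H) = -3 + H (x(H) = -3 + H*(1 + 0) = -3 + H*1 = -3 + H)
U(C) = 1/(2*C)
√(U(207) + x(-77)) = √((½)/207 + (-3 - 77)) = √((½)*(1/207) - 80) = √(1/414 - 80) = √(-33119/414) = I*√1523474/138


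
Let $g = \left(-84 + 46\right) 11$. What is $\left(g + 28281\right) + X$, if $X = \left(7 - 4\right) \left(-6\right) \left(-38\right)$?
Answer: $28547$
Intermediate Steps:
$g = -418$ ($g = \left(-38\right) 11 = -418$)
$X = 684$ ($X = 3 \left(-6\right) \left(-38\right) = \left(-18\right) \left(-38\right) = 684$)
$\left(g + 28281\right) + X = \left(-418 + 28281\right) + 684 = 27863 + 684 = 28547$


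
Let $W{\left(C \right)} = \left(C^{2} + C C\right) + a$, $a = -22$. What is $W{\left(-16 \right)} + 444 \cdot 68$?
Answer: $30682$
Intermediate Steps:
$W{\left(C \right)} = -22 + 2 C^{2}$ ($W{\left(C \right)} = \left(C^{2} + C C\right) - 22 = \left(C^{2} + C^{2}\right) - 22 = 2 C^{2} - 22 = -22 + 2 C^{2}$)
$W{\left(-16 \right)} + 444 \cdot 68 = \left(-22 + 2 \left(-16\right)^{2}\right) + 444 \cdot 68 = \left(-22 + 2 \cdot 256\right) + 30192 = \left(-22 + 512\right) + 30192 = 490 + 30192 = 30682$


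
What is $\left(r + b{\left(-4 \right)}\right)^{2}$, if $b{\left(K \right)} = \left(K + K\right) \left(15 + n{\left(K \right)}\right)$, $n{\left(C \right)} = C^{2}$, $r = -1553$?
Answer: $3243601$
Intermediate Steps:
$b{\left(K \right)} = 2 K \left(15 + K^{2}\right)$ ($b{\left(K \right)} = \left(K + K\right) \left(15 + K^{2}\right) = 2 K \left(15 + K^{2}\right)$)
$\left(r + b{\left(-4 \right)}\right)^{2} = \left(-1553 + 2 \left(-4\right) \left(15 + \left(-4\right)^{2}\right)\right)^{2} = \left(-1553 + 2 \left(-4\right) \left(15 + 16\right)\right)^{2} = \left(-1553 + 2 \left(-4\right) 31\right)^{2} = \left(-1553 - 248\right)^{2} = \left(-1801\right)^{2} = 3243601$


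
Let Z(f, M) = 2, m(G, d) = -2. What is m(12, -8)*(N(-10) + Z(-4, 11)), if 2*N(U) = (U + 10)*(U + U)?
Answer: -4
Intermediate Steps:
N(U) = U*(10 + U) (N(U) = ((U + 10)*(U + U))/2 = ((10 + U)*(2*U))/2 = (2*U*(10 + U))/2 = U*(10 + U))
m(12, -8)*(N(-10) + Z(-4, 11)) = -2*(-10*(10 - 10) + 2) = -2*(-10*0 + 2) = -2*(0 + 2) = -2*2 = -4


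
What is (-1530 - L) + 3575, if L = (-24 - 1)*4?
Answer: 2145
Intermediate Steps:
L = -100 (L = -25*4 = -100)
(-1530 - L) + 3575 = (-1530 - 1*(-100)) + 3575 = (-1530 + 100) + 3575 = -1430 + 3575 = 2145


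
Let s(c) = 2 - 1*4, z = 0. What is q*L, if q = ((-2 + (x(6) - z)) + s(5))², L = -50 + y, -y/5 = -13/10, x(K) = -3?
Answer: -4263/2 ≈ -2131.5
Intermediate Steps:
y = 13/2 (y = -(-65)/10 = -5*(-13/10) = 13/2 ≈ 6.5000)
s(c) = -2 (s(c) = 2 - 4 = -2)
L = -87/2 (L = -50 + 13/2 = -87/2 ≈ -43.500)
q = 49 (q = ((-2 + (-3 - 1*0)) - 2)² = ((-2 + (-3 + 0)) - 2)² = ((-2 - 3) - 2)² = (-5 - 2)² = (-7)² = 49)
q*L = 49*(-87/2) = -4263/2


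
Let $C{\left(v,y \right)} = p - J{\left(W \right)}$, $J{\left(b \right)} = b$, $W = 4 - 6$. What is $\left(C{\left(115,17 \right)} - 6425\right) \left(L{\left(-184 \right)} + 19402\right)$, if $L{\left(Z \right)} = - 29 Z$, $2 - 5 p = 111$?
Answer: $- \frac{797157312}{5} \approx -1.5943 \cdot 10^{8}$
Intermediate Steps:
$W = -2$ ($W = 4 - 6 = -2$)
$p = - \frac{109}{5}$ ($p = \frac{2}{5} - \frac{111}{5} = - \frac{109}{5} \approx -21.8$)
$C{\left(v,y \right)} = - \frac{99}{5}$ ($C{\left(v,y \right)} = - \frac{109}{5} - -2 = - \frac{109}{5} + 2 = - \frac{99}{5}$)
$\left(C{\left(115,17 \right)} - 6425\right) \left(L{\left(-184 \right)} + 19402\right) = \left(- \frac{99}{5} - 6425\right) \left(\left(-29\right) \left(-184\right) + 19402\right) = - \frac{32224 \left(5336 + 19402\right)}{5} = \left(- \frac{32224}{5}\right) 24738 = - \frac{797157312}{5}$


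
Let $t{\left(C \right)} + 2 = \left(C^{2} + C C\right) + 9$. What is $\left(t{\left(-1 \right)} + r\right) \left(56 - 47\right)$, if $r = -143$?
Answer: $-1206$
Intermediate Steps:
$t{\left(C \right)} = 7 + 2 C^{2}$ ($t{\left(C \right)} = -2 + \left(\left(C^{2} + C C\right) + 9\right) = -2 + \left(\left(C^{2} + C^{2}\right) + 9\right) = -2 + \left(2 C^{2} + 9\right) = -2 + \left(9 + 2 C^{2}\right) = 7 + 2 C^{2}$)
$\left(t{\left(-1 \right)} + r\right) \left(56 - 47\right) = \left(\left(7 + 2 \left(-1\right)^{2}\right) - 143\right) \left(56 - 47\right) = \left(\left(7 + 2 \cdot 1\right) - 143\right) 9 = \left(\left(7 + 2\right) - 143\right) 9 = \left(9 - 143\right) 9 = \left(-134\right) 9 = -1206$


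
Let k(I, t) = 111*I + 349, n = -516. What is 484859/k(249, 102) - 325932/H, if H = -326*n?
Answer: 3018285697/196167892 ≈ 15.386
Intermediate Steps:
H = 168216 (H = -326*(-516) = 168216)
k(I, t) = 349 + 111*I
484859/k(249, 102) - 325932/H = 484859/(349 + 111*249) - 325932/168216 = 484859/(349 + 27639) - 325932*1/168216 = 484859/27988 - 27161/14018 = 3018285697/196167892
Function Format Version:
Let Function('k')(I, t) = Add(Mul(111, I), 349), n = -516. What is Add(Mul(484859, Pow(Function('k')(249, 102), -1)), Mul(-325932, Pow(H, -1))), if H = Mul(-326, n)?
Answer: Rational(3018285697, 196167892) ≈ 15.386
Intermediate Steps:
H = 168216 (H = Mul(-326, -516) = 168216)
Function('k')(I, t) = Add(349, Mul(111, I))
Add(Mul(484859, Pow(Function('k')(249, 102), -1)), Mul(-325932, Pow(H, -1))) = Add(Mul(484859, Pow(Add(349, Mul(111, 249)), -1)), Mul(-325932, Pow(168216, -1))) = Add(Mul(484859, Pow(Add(349, 27639), -1)), Mul(-325932, Rational(1, 168216))) = Add(Mul(484859, Pow(27988, -1)), Rational(-27161, 14018)) = Add(Mul(484859, Rational(1, 27988)), Rational(-27161, 14018)) = Add(Rational(484859, 27988), Rational(-27161, 14018)) = Rational(3018285697, 196167892)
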